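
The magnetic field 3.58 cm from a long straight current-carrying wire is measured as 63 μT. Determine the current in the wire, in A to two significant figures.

I ≈ 11 A

For a long straight wire B = μ₀I/(2πd), so I = 2πdB/μ₀.
I = 2π × 0.0358 × 6.30×10⁻⁵ / (4π×10⁻⁷) = 11.3 A.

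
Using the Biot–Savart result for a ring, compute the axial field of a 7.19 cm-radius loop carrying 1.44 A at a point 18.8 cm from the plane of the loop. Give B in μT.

On the axis of a circular loop, B = μ₀IR² / [2(R²+z²)^(3/2)].
R² + z² = (0.0719)² + (0.188)² = 0.04051 m², and (R²+z²)^(3/2) = 8.15×10⁻³ m³.
B = (4π×10⁻⁷ × 1.44 × 0.00517) / (2 × 8.15×10⁻³) = 5.74×10⁻⁷ T.

B ≈ 0.574 μT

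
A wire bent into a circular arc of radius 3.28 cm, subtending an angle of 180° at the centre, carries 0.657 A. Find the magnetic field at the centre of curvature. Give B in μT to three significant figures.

B ≈ 6.29 μT

The Biot–Savart field of a circular arc at its centre is B = μ₀Iφ/(4πR), with φ = 3.142 rad.
B = (4π×10⁻⁷ × 0.657 × 3.142) / (4π × 0.0328) = 6.29×10⁻⁶ T.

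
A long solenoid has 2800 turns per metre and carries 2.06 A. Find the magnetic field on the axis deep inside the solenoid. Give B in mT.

Inside a long solenoid, B = μ₀nI with n = 2800 turns/m.
B = 4π×10⁻⁷ × 2800 × 2.06 = 7.25×10⁻³ T.

B ≈ 7.25 mT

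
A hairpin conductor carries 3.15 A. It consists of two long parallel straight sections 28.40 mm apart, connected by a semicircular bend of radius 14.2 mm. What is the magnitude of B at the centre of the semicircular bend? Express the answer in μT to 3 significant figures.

B ≈ 114 μT

The semicircular arc contributes B_arc = μ₀I·π/(4πR) = μ₀I/(4R) = 6.97×10⁻⁵ T.
Each semi-infinite lead is at perpendicular distance R = 0.0142 m from the centre, with the perpendicular foot at its near end, so it contributes μ₀I/(4πR); both point the same way, together 4.44×10⁻⁵ T.
Arc and leads all point the same direction: B = 6.97×10⁻⁵ + 4.44×10⁻⁵ = 1.14×10⁻⁴ T.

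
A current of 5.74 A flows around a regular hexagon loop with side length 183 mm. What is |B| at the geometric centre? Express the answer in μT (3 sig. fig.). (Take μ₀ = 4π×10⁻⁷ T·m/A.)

Each side is a finite straight segment at perpendicular distance d = a/(2 tan(π/6)) = 0.1585 m from the centre, with end-angles ±π/6.
One side contributes B₁ = (μ₀I/4πd)·2 sin(π/6) = 3.62×10⁻⁶ T.
All 6 sides add in the same direction: B = 6 × 3.62×10⁻⁶ = 2.17×10⁻⁵ T.

B ≈ 21.7 μT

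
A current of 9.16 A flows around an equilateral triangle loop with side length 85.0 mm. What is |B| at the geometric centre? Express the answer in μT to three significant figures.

B ≈ 194 μT

Each side is a finite straight segment at perpendicular distance d = a/(2 tan(π/3)) = 0.02454 m from the centre, with end-angles ±π/3.
One side contributes B₁ = (μ₀I/4πd)·2 sin(π/3) = 6.47×10⁻⁵ T.
All 3 sides add in the same direction: B = 3 × 6.47×10⁻⁵ = 1.94×10⁻⁴ T.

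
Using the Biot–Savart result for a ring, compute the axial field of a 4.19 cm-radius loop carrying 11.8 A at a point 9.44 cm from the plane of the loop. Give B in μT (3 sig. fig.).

B ≈ 11.8 μT

On the axis of a circular loop, B = μ₀IR² / [2(R²+z²)^(3/2)].
R² + z² = (0.0419)² + (0.0944)² = 0.01067 m², and (R²+z²)^(3/2) = 1.10×10⁻³ m³.
B = (4π×10⁻⁷ × 11.8 × 0.001756) / (2 × 1.10×10⁻³) = 1.18×10⁻⁵ T.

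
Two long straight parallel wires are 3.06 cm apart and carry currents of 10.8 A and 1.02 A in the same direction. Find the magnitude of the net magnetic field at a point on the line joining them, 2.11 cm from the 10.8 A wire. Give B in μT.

Each long wire gives B = μ₀I/(2πd). Distances are d₁ = 0.0211 m and d₂ = 0.0095 m.
B₁ = 1.02×10⁻⁴ T, B₂ = 2.15×10⁻⁵ T.
Between parallel currents the two contributions point in opposite directions, so they subtract. B = |B₁ − B₂| = |1.02×10⁻⁴ − 2.15×10⁻⁵| = 8.09×10⁻⁵ T.

B ≈ 80.9 μT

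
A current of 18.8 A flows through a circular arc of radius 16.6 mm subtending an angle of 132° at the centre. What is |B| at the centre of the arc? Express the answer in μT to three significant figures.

The Biot–Savart field of a circular arc at its centre is B = μ₀Iφ/(4πR), with φ = 2.304 rad.
B = (4π×10⁻⁷ × 18.8 × 2.304) / (4π × 0.0166) = 2.61×10⁻⁴ T.

B ≈ 261 μT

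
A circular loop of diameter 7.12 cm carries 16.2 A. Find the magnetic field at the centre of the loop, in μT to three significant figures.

B ≈ 286 μT

At the centre of a circular loop the Biot–Savart law gives B = μ₀I/(2R) (so R = 0.0356 m).
B = (4π×10⁻⁷ × 16.2) / (2 × 0.0356) = 2.86×10⁻⁴ T.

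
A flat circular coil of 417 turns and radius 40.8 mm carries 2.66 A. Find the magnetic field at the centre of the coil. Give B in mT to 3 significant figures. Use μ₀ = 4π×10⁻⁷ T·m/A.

B ≈ 17.1 mT

For an N-turn flat coil, B = Nμ₀I/(2R) with R = 0.0408 m.
B = 417 × 4.10×10⁻⁵ T = 1.71×10⁻² T.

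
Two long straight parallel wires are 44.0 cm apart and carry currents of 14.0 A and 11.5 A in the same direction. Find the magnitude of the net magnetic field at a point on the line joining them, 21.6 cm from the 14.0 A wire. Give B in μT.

Each long wire gives B = μ₀I/(2πd). Distances are d₁ = 0.216 m and d₂ = 0.224 m.
B₁ = 1.30×10⁻⁵ T, B₂ = 1.03×10⁻⁵ T.
Between parallel currents the two contributions point in opposite directions, so they subtract. B = |B₁ − B₂| = |1.30×10⁻⁵ − 1.03×10⁻⁵| = 2.70×10⁻⁶ T.

B ≈ 2.70 μT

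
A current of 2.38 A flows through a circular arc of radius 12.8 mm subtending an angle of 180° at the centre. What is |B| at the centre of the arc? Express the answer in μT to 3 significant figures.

The Biot–Savart field of a circular arc at its centre is B = μ₀Iφ/(4πR), with φ = 3.142 rad.
B = (4π×10⁻⁷ × 2.38 × 3.142) / (4π × 0.0128) = 5.84×10⁻⁵ T.

B ≈ 58.4 μT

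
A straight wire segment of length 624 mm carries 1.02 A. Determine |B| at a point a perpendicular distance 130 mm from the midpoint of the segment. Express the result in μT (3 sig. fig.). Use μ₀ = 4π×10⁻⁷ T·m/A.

For a finite straight segment, B = (μ₀I/4πd)(sinθ₁ + sinθ₂), where θ₁, θ₂ are the angles from the perpendicular to each end.
The perpendicular from the point meets the wire at its midpoint, so each end is L/2 = 0.312 m away along the wire.
sinθ₁ = 0.312/√(0.312²+0.13²) = 0.9231; sinθ₂ = 0.312/√(0.312²+0.13²) = 0.9231.
B = (4π×10⁻⁷ × 1.02) / (4π × 0.13) × (0.9231 + 0.9231) = 1.45×10⁻⁶ T.

B ≈ 1.45 μT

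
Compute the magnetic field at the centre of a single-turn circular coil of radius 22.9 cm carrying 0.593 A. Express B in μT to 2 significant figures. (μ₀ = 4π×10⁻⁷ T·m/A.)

B ≈ 1.6 μT

At the centre of a circular loop the Biot–Savart law gives B = μ₀I/(2R).
B = (4π×10⁻⁷ × 0.593) / (2 × 0.229) = 1.63×10⁻⁶ T.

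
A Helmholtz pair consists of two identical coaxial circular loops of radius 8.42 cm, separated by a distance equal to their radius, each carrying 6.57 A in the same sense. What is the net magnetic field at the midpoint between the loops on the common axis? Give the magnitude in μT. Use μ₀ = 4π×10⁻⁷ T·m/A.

B ≈ 70.2 μT

Each loop contributes B = μ₀IR²/[2(R²+z²)^(3/2)] on the axis, with z measured from that loop.
Loop 1 (z = 0.0421 m): B₁ = 3.51×10⁻⁵ T. Loop 2 (z = 0.0421 m): B₂ = 3.51×10⁻⁵ T.
The fields add: B = B₁ + B₂ = 7.02×10⁻⁵ T.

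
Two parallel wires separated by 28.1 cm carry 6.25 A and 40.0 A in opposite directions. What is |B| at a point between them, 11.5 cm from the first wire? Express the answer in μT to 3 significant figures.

B ≈ 59.1 μT

Each long wire gives B = μ₀I/(2πd). Distances are d₁ = 0.115 m and d₂ = 0.166 m.
B₁ = 1.09×10⁻⁵ T, B₂ = 4.82×10⁻⁵ T.
Between antiparallel currents both contributions point the same way, so they add. B = B₁ + B₂ = 1.09×10⁻⁵ + 4.82×10⁻⁵ = 5.91×10⁻⁵ T.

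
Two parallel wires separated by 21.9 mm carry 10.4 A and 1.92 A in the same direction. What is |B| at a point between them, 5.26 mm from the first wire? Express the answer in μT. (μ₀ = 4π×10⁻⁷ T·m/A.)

B ≈ 372 μT

Each long wire gives B = μ₀I/(2πd). Distances are d₁ = 0.00526 m and d₂ = 0.01664 m.
B₁ = 3.95×10⁻⁴ T, B₂ = 2.31×10⁻⁵ T.
Between parallel currents the two contributions point in opposite directions, so they subtract. B = |B₁ − B₂| = |3.95×10⁻⁴ − 2.31×10⁻⁵| = 3.72×10⁻⁴ T.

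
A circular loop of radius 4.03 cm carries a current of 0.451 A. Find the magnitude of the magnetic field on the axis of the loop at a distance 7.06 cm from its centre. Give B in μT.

B ≈ 0.857 μT

On the axis of a circular loop, B = μ₀IR² / [2(R²+z²)^(3/2)].
R² + z² = (0.0403)² + (0.0706)² = 0.006608 m², and (R²+z²)^(3/2) = 5.37×10⁻⁴ m³.
B = (4π×10⁻⁷ × 0.451 × 0.001624) / (2 × 5.37×10⁻⁴) = 8.57×10⁻⁷ T.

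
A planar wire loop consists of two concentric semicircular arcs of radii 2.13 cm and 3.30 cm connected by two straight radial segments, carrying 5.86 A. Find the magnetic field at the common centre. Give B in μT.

B ≈ 30.6 μT

The radial connectors point toward the centre, so dl × r̂ = 0 and they contribute nothing.
Each semicircle gives μ₀I/(4R): inner arc 8.64×10⁻⁵ T, outer arc 5.58×10⁻⁵ T.
The two arcs carry current in opposite angular senses, so their fields oppose: B = |8.64×10⁻⁵ − 5.58×10⁻⁵| = 3.06×10⁻⁵ T.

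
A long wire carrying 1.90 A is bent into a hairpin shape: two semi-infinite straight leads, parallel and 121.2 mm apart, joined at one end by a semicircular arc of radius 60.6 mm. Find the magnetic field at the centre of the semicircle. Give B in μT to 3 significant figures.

B ≈ 16.1 μT

The semicircular arc contributes B_arc = μ₀I·π/(4πR) = μ₀I/(4R) = 9.85×10⁻⁶ T.
Each semi-infinite lead is at perpendicular distance R = 0.0606 m from the centre, with the perpendicular foot at its near end, so it contributes μ₀I/(4πR); both point the same way, together 6.27×10⁻⁶ T.
Arc and leads all point the same direction: B = 9.85×10⁻⁶ + 6.27×10⁻⁶ = 1.61×10⁻⁵ T.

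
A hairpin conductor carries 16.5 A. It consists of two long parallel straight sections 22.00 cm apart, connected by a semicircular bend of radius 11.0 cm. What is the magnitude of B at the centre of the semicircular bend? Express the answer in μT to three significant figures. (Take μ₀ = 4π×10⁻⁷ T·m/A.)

B ≈ 77.1 μT

The semicircular arc contributes B_arc = μ₀I·π/(4πR) = μ₀I/(4R) = 4.71×10⁻⁵ T.
Each semi-infinite lead is at perpendicular distance R = 0.11 m from the centre, with the perpendicular foot at its near end, so it contributes μ₀I/(4πR); both point the same way, together 3.00×10⁻⁵ T.
Arc and leads all point the same direction: B = 4.71×10⁻⁵ + 3.00×10⁻⁵ = 7.71×10⁻⁵ T.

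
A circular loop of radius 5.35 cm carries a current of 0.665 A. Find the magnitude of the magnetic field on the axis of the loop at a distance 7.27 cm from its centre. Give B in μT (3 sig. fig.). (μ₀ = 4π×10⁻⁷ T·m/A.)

On the axis of a circular loop, B = μ₀IR² / [2(R²+z²)^(3/2)].
R² + z² = (0.0535)² + (0.0727)² = 0.008148 m², and (R²+z²)^(3/2) = 7.35×10⁻⁴ m³.
B = (4π×10⁻⁷ × 0.665 × 0.002862) / (2 × 7.35×10⁻⁴) = 1.63×10⁻⁶ T.

B ≈ 1.63 μT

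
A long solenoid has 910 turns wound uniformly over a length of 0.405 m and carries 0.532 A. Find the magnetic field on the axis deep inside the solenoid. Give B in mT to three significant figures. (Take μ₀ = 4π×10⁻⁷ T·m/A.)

Inside a long solenoid, B = μ₀nI with n = 2247 turns/m.
B = 4π×10⁻⁷ × 2247 × 0.532 = 1.50×10⁻³ T.

B ≈ 1.50 mT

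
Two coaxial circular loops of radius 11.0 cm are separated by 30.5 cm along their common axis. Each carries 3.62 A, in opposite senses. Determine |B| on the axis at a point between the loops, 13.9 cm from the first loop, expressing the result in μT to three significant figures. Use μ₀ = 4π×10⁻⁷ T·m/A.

Each loop contributes B = μ₀IR²/[2(R²+z²)^(3/2)] on the axis, with z measured from that loop.
Loop 1 (z = 0.139 m): B₁ = 4.94×10⁻⁶ T. Loop 2 (z = 0.166 m): B₂ = 3.49×10⁻⁶ T.
The fields oppose: B = |B₁ − B₂| = 1.46×10⁻⁶ T.

B ≈ 1.46 μT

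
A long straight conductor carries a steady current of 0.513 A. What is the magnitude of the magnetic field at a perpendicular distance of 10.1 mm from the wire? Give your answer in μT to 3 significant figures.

For an infinitely long straight wire, B = μ₀I/(2πd).
B = (4π×10⁻⁷ × 0.513) / (2π × 0.0101) = 1.02×10⁻⁵ T.

B ≈ 10.2 μT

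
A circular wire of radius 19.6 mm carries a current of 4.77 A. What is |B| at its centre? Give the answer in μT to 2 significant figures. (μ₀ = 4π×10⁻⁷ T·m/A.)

At the centre of a circular loop the Biot–Savart law gives B = μ₀I/(2R).
B = (4π×10⁻⁷ × 4.77) / (2 × 0.0196) = 1.53×10⁻⁴ T.

B ≈ 150 μT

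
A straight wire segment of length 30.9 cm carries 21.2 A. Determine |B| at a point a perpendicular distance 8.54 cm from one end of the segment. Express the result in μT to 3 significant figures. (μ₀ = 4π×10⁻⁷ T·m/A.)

For a finite straight segment, B = (μ₀I/4πd)(sinθ₁ + sinθ₂), where θ₁, θ₂ are the angles from the perpendicular to each end.
The perpendicular foot is at one end, so the two end-offsets along the wire are 0 and L = 0.309 m.
sinθ₁ = 0/√(0²+0.0854²) = 0.0000; sinθ₂ = 0.309/√(0.309²+0.0854²) = 0.9639.
B = (4π×10⁻⁷ × 21.2) / (4π × 0.0854) × (0.0000 + 0.9639) = 2.39×10⁻⁵ T.

B ≈ 23.9 μT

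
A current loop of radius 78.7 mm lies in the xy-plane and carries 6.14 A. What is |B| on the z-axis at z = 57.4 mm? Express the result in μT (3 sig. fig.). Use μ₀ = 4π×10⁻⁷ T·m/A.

B ≈ 25.9 μT

On the axis of a circular loop, B = μ₀IR² / [2(R²+z²)^(3/2)].
R² + z² = (0.0787)² + (0.0574)² = 0.009488 m², and (R²+z²)^(3/2) = 9.24×10⁻⁴ m³.
B = (4π×10⁻⁷ × 6.14 × 0.006194) / (2 × 9.24×10⁻⁴) = 2.59×10⁻⁵ T.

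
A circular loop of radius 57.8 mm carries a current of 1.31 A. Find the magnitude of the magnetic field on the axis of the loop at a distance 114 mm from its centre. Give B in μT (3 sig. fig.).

B ≈ 1.32 μT

On the axis of a circular loop, B = μ₀IR² / [2(R²+z²)^(3/2)].
R² + z² = (0.0578)² + (0.114)² = 0.01634 m², and (R²+z²)^(3/2) = 2.09×10⁻³ m³.
B = (4π×10⁻⁷ × 1.31 × 0.003341) / (2 × 2.09×10⁻³) = 1.32×10⁻⁶ T.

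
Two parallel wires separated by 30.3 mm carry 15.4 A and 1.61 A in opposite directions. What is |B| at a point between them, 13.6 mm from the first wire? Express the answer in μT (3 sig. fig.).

B ≈ 246 μT

Each long wire gives B = μ₀I/(2πd). Distances are d₁ = 0.0136 m and d₂ = 0.0167 m.
B₁ = 2.26×10⁻⁴ T, B₂ = 1.93×10⁻⁵ T.
Between antiparallel currents both contributions point the same way, so they add. B = B₁ + B₂ = 2.26×10⁻⁴ + 1.93×10⁻⁵ = 2.46×10⁻⁴ T.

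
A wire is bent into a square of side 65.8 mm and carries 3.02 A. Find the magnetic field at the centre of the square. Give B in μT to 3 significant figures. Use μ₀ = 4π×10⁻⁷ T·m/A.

Each side is a finite straight segment at perpendicular distance d = a/(2 tan(π/4)) = 0.0329 m from the centre, with end-angles ±π/4.
One side contributes B₁ = (μ₀I/4πd)·2 sin(π/4) = 1.30×10⁻⁵ T.
All 4 sides add in the same direction: B = 4 × 1.30×10⁻⁵ = 5.19×10⁻⁵ T.

B ≈ 51.9 μT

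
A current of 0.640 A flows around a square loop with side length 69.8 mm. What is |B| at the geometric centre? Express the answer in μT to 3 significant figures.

B ≈ 10.4 μT

Each side is a finite straight segment at perpendicular distance d = a/(2 tan(π/4)) = 0.0349 m from the centre, with end-angles ±π/4.
One side contributes B₁ = (μ₀I/4πd)·2 sin(π/4) = 2.59×10⁻⁶ T.
All 4 sides add in the same direction: B = 4 × 2.59×10⁻⁶ = 1.04×10⁻⁵ T.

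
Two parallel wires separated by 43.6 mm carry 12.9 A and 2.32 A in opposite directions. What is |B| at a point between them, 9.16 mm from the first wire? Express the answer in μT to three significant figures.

B ≈ 295 μT

Each long wire gives B = μ₀I/(2πd). Distances are d₁ = 0.00916 m and d₂ = 0.03444 m.
B₁ = 2.82×10⁻⁴ T, B₂ = 1.35×10⁻⁵ T.
Between antiparallel currents both contributions point the same way, so they add. B = B₁ + B₂ = 2.82×10⁻⁴ + 1.35×10⁻⁵ = 2.95×10⁻⁴ T.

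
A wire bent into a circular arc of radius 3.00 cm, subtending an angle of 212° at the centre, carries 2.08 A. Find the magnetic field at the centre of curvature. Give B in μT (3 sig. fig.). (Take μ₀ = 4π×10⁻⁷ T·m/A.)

B ≈ 25.7 μT

The Biot–Savart field of a circular arc at its centre is B = μ₀Iφ/(4πR), with φ = 3.7 rad.
B = (4π×10⁻⁷ × 2.08 × 3.7) / (4π × 0.03) = 2.57×10⁻⁵ T.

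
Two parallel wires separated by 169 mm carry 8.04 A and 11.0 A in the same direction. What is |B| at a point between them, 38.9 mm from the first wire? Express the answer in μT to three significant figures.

B ≈ 24.4 μT

Each long wire gives B = μ₀I/(2πd). Distances are d₁ = 0.0389 m and d₂ = 0.1301 m.
B₁ = 4.13×10⁻⁵ T, B₂ = 1.69×10⁻⁵ T.
Between parallel currents the two contributions point in opposite directions, so they subtract. B = |B₁ − B₂| = |4.13×10⁻⁵ − 1.69×10⁻⁵| = 2.44×10⁻⁵ T.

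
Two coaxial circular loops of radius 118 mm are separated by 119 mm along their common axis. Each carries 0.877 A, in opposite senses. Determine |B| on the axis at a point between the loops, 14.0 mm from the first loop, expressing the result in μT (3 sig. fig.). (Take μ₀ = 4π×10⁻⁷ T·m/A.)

Each loop contributes B = μ₀IR²/[2(R²+z²)^(3/2)] on the axis, with z measured from that loop.
Loop 1 (z = 0.014 m): B₁ = 4.57×10⁻⁶ T. Loop 2 (z = 0.105 m): B₂ = 1.95×10⁻⁶ T.
The fields oppose: B = |B₁ − B₂| = 2.63×10⁻⁶ T.

B ≈ 2.63 μT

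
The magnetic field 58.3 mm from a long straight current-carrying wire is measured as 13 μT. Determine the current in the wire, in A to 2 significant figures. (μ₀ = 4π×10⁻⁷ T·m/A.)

For a long straight wire B = μ₀I/(2πd), so I = 2πdB/μ₀.
I = 2π × 0.0583 × 1.30×10⁻⁵ / (4π×10⁻⁷) = 3.79 A.

I ≈ 3.8 A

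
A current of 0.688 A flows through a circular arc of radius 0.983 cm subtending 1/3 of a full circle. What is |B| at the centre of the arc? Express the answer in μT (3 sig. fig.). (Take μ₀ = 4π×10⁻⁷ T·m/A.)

The Biot–Savart field of a circular arc at its centre is B = μ₀Iφ/(4πR), with φ = 2.094 rad.
B = (4π×10⁻⁷ × 0.688 × 2.094) / (4π × 0.00983) = 1.47×10⁻⁵ T.

B ≈ 14.7 μT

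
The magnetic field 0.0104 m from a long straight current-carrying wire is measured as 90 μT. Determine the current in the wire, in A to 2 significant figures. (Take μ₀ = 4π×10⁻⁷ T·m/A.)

For a long straight wire B = μ₀I/(2πd), so I = 2πdB/μ₀.
I = 2π × 0.0104 × 9.00×10⁻⁵ / (4π×10⁻⁷) = 4.68 A.

I ≈ 4.7 A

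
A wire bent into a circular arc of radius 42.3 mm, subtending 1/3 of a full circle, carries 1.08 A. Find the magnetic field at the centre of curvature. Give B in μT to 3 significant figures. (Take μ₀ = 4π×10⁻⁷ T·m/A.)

B ≈ 5.35 μT

The Biot–Savart field of a circular arc at its centre is B = μ₀Iφ/(4πR), with φ = 2.094 rad.
B = (4π×10⁻⁷ × 1.08 × 2.094) / (4π × 0.0423) = 5.35×10⁻⁶ T.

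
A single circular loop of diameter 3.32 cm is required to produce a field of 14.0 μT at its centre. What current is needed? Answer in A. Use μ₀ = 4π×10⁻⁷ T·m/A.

I ≈ 0.370 A

At the centre of a circular loop B = μ₀I/(2R), so I = 2RB/μ₀.
With R = 0.0166 m, I = 2 × 0.0166 × 1.40×10⁻⁵ / (4π×10⁻⁷) = 0.370 A.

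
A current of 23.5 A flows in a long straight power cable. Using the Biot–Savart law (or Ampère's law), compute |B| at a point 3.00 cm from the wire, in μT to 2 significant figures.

For an infinitely long straight wire, B = μ₀I/(2πd).
B = (4π×10⁻⁷ × 23.5) / (2π × 0.03) = 1.57×10⁻⁴ T.

B ≈ 160 μT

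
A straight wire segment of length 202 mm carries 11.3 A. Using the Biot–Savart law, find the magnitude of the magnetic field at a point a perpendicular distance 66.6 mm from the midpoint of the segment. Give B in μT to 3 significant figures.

For a finite straight segment, B = (μ₀I/4πd)(sinθ₁ + sinθ₂), where θ₁, θ₂ are the angles from the perpendicular to each end.
The perpendicular from the point meets the wire at its midpoint, so each end is L/2 = 0.101 m away along the wire.
sinθ₁ = 0.101/√(0.101²+0.0666²) = 0.8348; sinθ₂ = 0.101/√(0.101²+0.0666²) = 0.8348.
B = (4π×10⁻⁷ × 11.3) / (4π × 0.0666) × (0.8348 + 0.8348) = 2.83×10⁻⁵ T.

B ≈ 28.3 μT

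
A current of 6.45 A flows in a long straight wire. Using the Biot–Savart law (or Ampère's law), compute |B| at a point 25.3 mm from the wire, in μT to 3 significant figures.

B ≈ 51.0 μT

For an infinitely long straight wire, B = μ₀I/(2πd).
B = (4π×10⁻⁷ × 6.45) / (2π × 0.0253) = 5.10×10⁻⁵ T.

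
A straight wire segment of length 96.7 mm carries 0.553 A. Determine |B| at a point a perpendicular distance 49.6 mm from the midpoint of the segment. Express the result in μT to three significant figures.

For a finite straight segment, B = (μ₀I/4πd)(sinθ₁ + sinθ₂), where θ₁, θ₂ are the angles from the perpendicular to each end.
The perpendicular from the point meets the wire at its midpoint, so each end is L/2 = 0.04835 m away along the wire.
sinθ₁ = 0.04835/√(0.04835²+0.0496²) = 0.6980; sinθ₂ = 0.04835/√(0.04835²+0.0496²) = 0.6980.
B = (4π×10⁻⁷ × 0.553) / (4π × 0.0496) × (0.6980 + 0.6980) = 1.56×10⁻⁶ T.

B ≈ 1.56 μT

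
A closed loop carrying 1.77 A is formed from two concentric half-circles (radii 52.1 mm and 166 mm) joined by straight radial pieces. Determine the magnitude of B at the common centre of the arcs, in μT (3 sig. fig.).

The radial connectors point toward the centre, so dl × r̂ = 0 and they contribute nothing.
Each semicircle gives μ₀I/(4R): inner arc 1.07×10⁻⁵ T, outer arc 3.35×10⁻⁶ T.
The two arcs carry current in opposite angular senses, so their fields oppose: B = |1.07×10⁻⁵ − 3.35×10⁻⁶| = 7.32×10⁻⁶ T.

B ≈ 7.32 μT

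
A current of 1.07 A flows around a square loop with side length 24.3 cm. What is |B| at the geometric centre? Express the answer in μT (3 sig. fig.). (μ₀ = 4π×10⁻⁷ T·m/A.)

Each side is a finite straight segment at perpendicular distance d = a/(2 tan(π/4)) = 0.1215 m from the centre, with end-angles ±π/4.
One side contributes B₁ = (μ₀I/4πd)·2 sin(π/4) = 1.25×10⁻⁶ T.
All 4 sides add in the same direction: B = 4 × 1.25×10⁻⁶ = 4.98×10⁻⁶ T.

B ≈ 4.98 μT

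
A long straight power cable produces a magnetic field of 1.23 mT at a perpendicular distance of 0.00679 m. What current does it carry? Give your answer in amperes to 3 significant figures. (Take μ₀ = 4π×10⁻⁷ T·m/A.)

For a long straight wire B = μ₀I/(2πd), so I = 2πdB/μ₀.
I = 2π × 0.00679 × 1.23×10⁻³ / (4π×10⁻⁷) = 41.8 A.

I ≈ 41.8 A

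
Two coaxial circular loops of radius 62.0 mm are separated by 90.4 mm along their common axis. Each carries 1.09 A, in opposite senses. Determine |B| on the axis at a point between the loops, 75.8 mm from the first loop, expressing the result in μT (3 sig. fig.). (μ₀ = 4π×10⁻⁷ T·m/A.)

B ≈ 7.38 μT

Each loop contributes B = μ₀IR²/[2(R²+z²)^(3/2)] on the axis, with z measured from that loop.
Loop 1 (z = 0.0758 m): B₁ = 2.80×10⁻⁶ T. Loop 2 (z = 0.0146 m): B₂ = 1.02×10⁻⁵ T.
The fields oppose: B = |B₁ − B₂| = 7.38×10⁻⁶ T.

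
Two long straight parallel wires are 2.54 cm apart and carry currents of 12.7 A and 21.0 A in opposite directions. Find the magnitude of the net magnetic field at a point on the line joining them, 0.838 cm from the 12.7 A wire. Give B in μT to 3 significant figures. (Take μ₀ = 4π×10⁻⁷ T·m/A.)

B ≈ 550 μT

Each long wire gives B = μ₀I/(2πd). Distances are d₁ = 0.00838 m and d₂ = 0.01702 m.
B₁ = 3.03×10⁻⁴ T, B₂ = 2.47×10⁻⁴ T.
Between antiparallel currents both contributions point the same way, so they add. B = B₁ + B₂ = 3.03×10⁻⁴ + 2.47×10⁻⁴ = 5.50×10⁻⁴ T.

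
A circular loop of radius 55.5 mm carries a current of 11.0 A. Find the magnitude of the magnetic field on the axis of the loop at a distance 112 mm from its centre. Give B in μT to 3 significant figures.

B ≈ 10.9 μT

On the axis of a circular loop, B = μ₀IR² / [2(R²+z²)^(3/2)].
R² + z² = (0.0555)² + (0.112)² = 0.01562 m², and (R²+z²)^(3/2) = 1.95×10⁻³ m³.
B = (4π×10⁻⁷ × 11.0 × 0.00308) / (2 × 1.95×10⁻³) = 1.09×10⁻⁵ T.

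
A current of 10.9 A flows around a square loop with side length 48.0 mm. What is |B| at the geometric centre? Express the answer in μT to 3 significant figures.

B ≈ 257 μT

Each side is a finite straight segment at perpendicular distance d = a/(2 tan(π/4)) = 0.024 m from the centre, with end-angles ±π/4.
One side contributes B₁ = (μ₀I/4πd)·2 sin(π/4) = 6.42×10⁻⁵ T.
All 4 sides add in the same direction: B = 4 × 6.42×10⁻⁵ = 2.57×10⁻⁴ T.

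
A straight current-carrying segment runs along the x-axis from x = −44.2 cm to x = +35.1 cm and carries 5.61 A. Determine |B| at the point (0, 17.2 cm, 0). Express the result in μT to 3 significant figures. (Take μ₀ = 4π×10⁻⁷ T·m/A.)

B ≈ 5.97 μT

For a finite straight segment, B = (μ₀I/4πd)(sinθ₁ + sinθ₂), where θ₁, θ₂ are the angles from the perpendicular to each end.
The perpendicular distance is d = 0.172 m; the end-offsets along the wire are a = 0.442 m and b = 0.351 m.
sinθ₁ = 0.442/√(0.442²+0.172²) = 0.9319; sinθ₂ = 0.351/√(0.351²+0.172²) = 0.8980.
B = (4π×10⁻⁷ × 5.61) / (4π × 0.172) × (0.9319 + 0.8980) = 5.97×10⁻⁶ T.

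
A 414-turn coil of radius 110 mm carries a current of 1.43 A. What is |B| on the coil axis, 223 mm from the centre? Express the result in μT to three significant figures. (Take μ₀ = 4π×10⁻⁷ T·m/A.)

For an N-turn flat coil, B = Nμ₀IR²/[2(R²+z²)^(3/2)] with R = 0.11 m, z = 0.223 m.
B = 414 × 7.07×10⁻⁷ T = 2.93×10⁻⁴ T.

B ≈ 293 μT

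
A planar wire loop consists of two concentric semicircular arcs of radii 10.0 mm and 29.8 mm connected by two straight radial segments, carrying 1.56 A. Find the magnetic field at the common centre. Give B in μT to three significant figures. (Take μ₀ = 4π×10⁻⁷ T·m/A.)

The radial connectors point toward the centre, so dl × r̂ = 0 and they contribute nothing.
Each semicircle gives μ₀I/(4R): inner arc 4.90×10⁻⁵ T, outer arc 1.64×10⁻⁵ T.
The two arcs carry current in opposite angular senses, so their fields oppose: B = |4.90×10⁻⁵ − 1.64×10⁻⁵| = 3.26×10⁻⁵ T.

B ≈ 32.6 μT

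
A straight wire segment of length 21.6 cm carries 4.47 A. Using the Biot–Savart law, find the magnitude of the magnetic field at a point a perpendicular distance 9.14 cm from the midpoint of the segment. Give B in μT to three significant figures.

B ≈ 7.47 μT

For a finite straight segment, B = (μ₀I/4πd)(sinθ₁ + sinθ₂), where θ₁, θ₂ are the angles from the perpendicular to each end.
The perpendicular from the point meets the wire at its midpoint, so each end is L/2 = 0.108 m away along the wire.
sinθ₁ = 0.108/√(0.108²+0.0914²) = 0.7633; sinθ₂ = 0.108/√(0.108²+0.0914²) = 0.7633.
B = (4π×10⁻⁷ × 4.47) / (4π × 0.0914) × (0.7633 + 0.7633) = 7.47×10⁻⁶ T.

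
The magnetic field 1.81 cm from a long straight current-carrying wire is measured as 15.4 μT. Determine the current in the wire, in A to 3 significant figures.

I ≈ 1.39 A

For a long straight wire B = μ₀I/(2πd), so I = 2πdB/μ₀.
I = 2π × 0.0181 × 1.54×10⁻⁵ / (4π×10⁻⁷) = 1.39 A.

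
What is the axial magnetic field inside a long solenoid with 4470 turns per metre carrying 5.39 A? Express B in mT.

B ≈ 30.3 mT

Inside a long solenoid, B = μ₀nI with n = 4470 turns/m.
B = 4π×10⁻⁷ × 4470 × 5.39 = 3.03×10⁻² T.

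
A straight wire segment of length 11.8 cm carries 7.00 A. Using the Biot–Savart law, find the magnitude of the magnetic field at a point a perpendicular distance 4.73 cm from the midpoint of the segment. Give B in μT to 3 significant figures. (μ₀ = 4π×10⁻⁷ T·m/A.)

For a finite straight segment, B = (μ₀I/4πd)(sinθ₁ + sinθ₂), where θ₁, θ₂ are the angles from the perpendicular to each end.
The perpendicular from the point meets the wire at its midpoint, so each end is L/2 = 0.059 m away along the wire.
sinθ₁ = 0.059/√(0.059²+0.0473²) = 0.7802; sinθ₂ = 0.059/√(0.059²+0.0473²) = 0.7802.
B = (4π×10⁻⁷ × 7.00) / (4π × 0.0473) × (0.7802 + 0.7802) = 2.31×10⁻⁵ T.

B ≈ 23.1 μT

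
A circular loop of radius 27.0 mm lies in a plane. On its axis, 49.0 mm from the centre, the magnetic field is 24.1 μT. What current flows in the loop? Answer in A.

I ≈ 9.21 A

On the axis of a loop, B = μ₀IR²/[2(R²+z²)^(3/2)], so I = 2B(R²+z²)^(3/2)/(μ₀R²).
R² + z² = 0.000729 + 0.002401 = 0.00313 m²; raised to 3/2 gives 1.75×10⁻⁴ m³.
I = 2 × 2.41×10⁻⁵ × 1.75×10⁻⁴ / (1.26×10⁻⁶ × 0.000729) = 9.21 A.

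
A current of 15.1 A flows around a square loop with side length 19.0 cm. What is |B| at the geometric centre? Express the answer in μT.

B ≈ 89.9 μT

Each side is a finite straight segment at perpendicular distance d = a/(2 tan(π/4)) = 0.095 m from the centre, with end-angles ±π/4.
One side contributes B₁ = (μ₀I/4πd)·2 sin(π/4) = 2.25×10⁻⁵ T.
All 4 sides add in the same direction: B = 4 × 2.25×10⁻⁵ = 8.99×10⁻⁵ T.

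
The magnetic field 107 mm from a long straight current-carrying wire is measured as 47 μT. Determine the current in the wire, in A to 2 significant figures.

I ≈ 25 A

For a long straight wire B = μ₀I/(2πd), so I = 2πdB/μ₀.
I = 2π × 0.107 × 4.70×10⁻⁵ / (4π×10⁻⁷) = 25.1 A.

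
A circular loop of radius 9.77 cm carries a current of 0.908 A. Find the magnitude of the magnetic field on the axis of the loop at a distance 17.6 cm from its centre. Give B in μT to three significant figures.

On the axis of a circular loop, B = μ₀IR² / [2(R²+z²)^(3/2)].
R² + z² = (0.0977)² + (0.176)² = 0.04052 m², and (R²+z²)^(3/2) = 8.16×10⁻³ m³.
B = (4π×10⁻⁷ × 0.908 × 0.009545) / (2 × 8.16×10⁻³) = 6.68×10⁻⁷ T.

B ≈ 0.668 μT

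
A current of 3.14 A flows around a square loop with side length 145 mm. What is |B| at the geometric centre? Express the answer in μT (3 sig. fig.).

Each side is a finite straight segment at perpendicular distance d = a/(2 tan(π/4)) = 0.0725 m from the centre, with end-angles ±π/4.
One side contributes B₁ = (μ₀I/4πd)·2 sin(π/4) = 6.13×10⁻⁶ T.
All 4 sides add in the same direction: B = 4 × 6.13×10⁻⁶ = 2.45×10⁻⁵ T.

B ≈ 24.5 μT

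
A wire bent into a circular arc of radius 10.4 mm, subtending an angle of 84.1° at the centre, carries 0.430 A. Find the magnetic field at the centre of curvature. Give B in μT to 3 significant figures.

B ≈ 6.07 μT

The Biot–Savart field of a circular arc at its centre is B = μ₀Iφ/(4πR), with φ = 1.468 rad.
B = (4π×10⁻⁷ × 0.430 × 1.468) / (4π × 0.0104) = 6.07×10⁻⁶ T.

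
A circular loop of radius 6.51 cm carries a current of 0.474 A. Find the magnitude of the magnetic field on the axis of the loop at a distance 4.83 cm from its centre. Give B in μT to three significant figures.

On the axis of a circular loop, B = μ₀IR² / [2(R²+z²)^(3/2)].
R² + z² = (0.0651)² + (0.0483)² = 0.006571 m², and (R²+z²)^(3/2) = 5.33×10⁻⁴ m³.
B = (4π×10⁻⁷ × 0.474 × 0.004238) / (2 × 5.33×10⁻⁴) = 2.37×10⁻⁶ T.

B ≈ 2.37 μT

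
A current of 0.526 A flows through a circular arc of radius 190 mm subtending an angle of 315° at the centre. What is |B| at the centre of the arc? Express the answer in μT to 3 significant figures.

B ≈ 1.52 μT

The Biot–Savart field of a circular arc at its centre is B = μ₀Iφ/(4πR), with φ = 5.498 rad.
B = (4π×10⁻⁷ × 0.526 × 5.498) / (4π × 0.19) = 1.52×10⁻⁶ T.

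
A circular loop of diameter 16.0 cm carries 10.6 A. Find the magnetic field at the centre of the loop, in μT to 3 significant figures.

B ≈ 83.3 μT

At the centre of a circular loop the Biot–Savart law gives B = μ₀I/(2R) (so R = 0.08 m).
B = (4π×10⁻⁷ × 10.6) / (2 × 0.08) = 8.33×10⁻⁵ T.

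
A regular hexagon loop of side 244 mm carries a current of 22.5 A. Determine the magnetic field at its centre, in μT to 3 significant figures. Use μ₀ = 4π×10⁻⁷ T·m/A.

Each side is a finite straight segment at perpendicular distance d = a/(2 tan(π/6)) = 0.2113 m from the centre, with end-angles ±π/6.
One side contributes B₁ = (μ₀I/4πd)·2 sin(π/6) = 1.06×10⁻⁵ T.
All 6 sides add in the same direction: B = 6 × 1.06×10⁻⁵ = 6.39×10⁻⁵ T.

B ≈ 63.9 μT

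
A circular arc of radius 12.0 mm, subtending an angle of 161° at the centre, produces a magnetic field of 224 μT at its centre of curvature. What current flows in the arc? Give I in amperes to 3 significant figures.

I ≈ 9.57 A

For a circular arc, B = μ₀Iφ/(4πR) with φ in radians; here φ = 2.81 rad.
So I = 4πRB/(μ₀φ) = 4π × 0.012 × 2.24×10⁻⁴ / (4π×10⁻⁷ × 2.81) = 9.57 A.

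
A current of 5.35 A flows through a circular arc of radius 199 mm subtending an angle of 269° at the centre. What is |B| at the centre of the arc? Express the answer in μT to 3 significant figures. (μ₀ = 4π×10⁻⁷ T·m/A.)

The Biot–Savart field of a circular arc at its centre is B = μ₀Iφ/(4πR), with φ = 4.695 rad.
B = (4π×10⁻⁷ × 5.35 × 4.695) / (4π × 0.199) = 1.26×10⁻⁵ T.

B ≈ 12.6 μT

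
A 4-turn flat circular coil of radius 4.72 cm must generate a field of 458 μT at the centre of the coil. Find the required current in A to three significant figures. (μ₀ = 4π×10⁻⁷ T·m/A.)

For an N-turn coil, B = Nμ₀I/(2R) with R = 0.0472 m, so I = 2RB/(Nμ₀) = 2 × 0.0472 × 4.58×10⁻⁴ / (4 × 4π×10⁻⁷) = 8.60 A.

I ≈ 8.60 A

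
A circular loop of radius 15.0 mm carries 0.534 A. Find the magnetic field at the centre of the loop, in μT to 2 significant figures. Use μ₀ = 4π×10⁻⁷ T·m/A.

At the centre of a circular loop the Biot–Savart law gives B = μ₀I/(2R).
B = (4π×10⁻⁷ × 0.534) / (2 × 0.015) = 2.24×10⁻⁵ T.

B ≈ 22 μT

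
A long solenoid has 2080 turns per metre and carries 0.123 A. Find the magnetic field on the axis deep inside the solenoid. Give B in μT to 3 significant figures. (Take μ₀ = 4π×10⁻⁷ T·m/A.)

B ≈ 321 μT

Inside a long solenoid, B = μ₀nI with n = 2080 turns/m.
B = 4π×10⁻⁷ × 2080 × 0.123 = 3.21×10⁻⁴ T.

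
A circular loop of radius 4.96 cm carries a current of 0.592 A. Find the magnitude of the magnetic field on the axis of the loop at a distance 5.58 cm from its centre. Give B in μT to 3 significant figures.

B ≈ 2.20 μT

On the axis of a circular loop, B = μ₀IR² / [2(R²+z²)^(3/2)].
R² + z² = (0.0496)² + (0.0558)² = 0.005574 m², and (R²+z²)^(3/2) = 4.16×10⁻⁴ m³.
B = (4π×10⁻⁷ × 0.592 × 0.00246) / (2 × 4.16×10⁻⁴) = 2.20×10⁻⁶ T.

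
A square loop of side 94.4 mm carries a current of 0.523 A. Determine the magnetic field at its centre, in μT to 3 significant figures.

Each side is a finite straight segment at perpendicular distance d = a/(2 tan(π/4)) = 0.0472 m from the centre, with end-angles ±π/4.
One side contributes B₁ = (μ₀I/4πd)·2 sin(π/4) = 1.57×10⁻⁶ T.
All 4 sides add in the same direction: B = 4 × 1.57×10⁻⁶ = 6.27×10⁻⁶ T.

B ≈ 6.27 μT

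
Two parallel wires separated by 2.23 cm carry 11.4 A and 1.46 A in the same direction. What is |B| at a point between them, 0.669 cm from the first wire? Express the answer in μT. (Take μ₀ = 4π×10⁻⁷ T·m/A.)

Each long wire gives B = μ₀I/(2πd). Distances are d₁ = 0.00669 m and d₂ = 0.01561 m.
B₁ = 3.41×10⁻⁴ T, B₂ = 1.87×10⁻⁵ T.
Between parallel currents the two contributions point in opposite directions, so they subtract. B = |B₁ − B₂| = |3.41×10⁻⁴ − 1.87×10⁻⁵| = 3.22×10⁻⁴ T.

B ≈ 322 μT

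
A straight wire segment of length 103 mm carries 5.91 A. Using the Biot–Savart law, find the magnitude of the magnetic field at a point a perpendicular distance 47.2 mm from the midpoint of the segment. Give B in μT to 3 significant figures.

B ≈ 18.5 μT

For a finite straight segment, B = (μ₀I/4πd)(sinθ₁ + sinθ₂), where θ₁, θ₂ are the angles from the perpendicular to each end.
The perpendicular from the point meets the wire at its midpoint, so each end is L/2 = 0.0515 m away along the wire.
sinθ₁ = 0.0515/√(0.0515²+0.0472²) = 0.7372; sinθ₂ = 0.0515/√(0.0515²+0.0472²) = 0.7372.
B = (4π×10⁻⁷ × 5.91) / (4π × 0.0472) × (0.7372 + 0.7372) = 1.85×10⁻⁵ T.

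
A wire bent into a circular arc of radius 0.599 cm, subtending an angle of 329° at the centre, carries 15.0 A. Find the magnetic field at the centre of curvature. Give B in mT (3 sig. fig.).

B ≈ 1.44 mT

The Biot–Savart field of a circular arc at its centre is B = μ₀Iφ/(4πR), with φ = 5.742 rad.
B = (4π×10⁻⁷ × 15.0 × 5.742) / (4π × 0.00599) = 1.44×10⁻³ T.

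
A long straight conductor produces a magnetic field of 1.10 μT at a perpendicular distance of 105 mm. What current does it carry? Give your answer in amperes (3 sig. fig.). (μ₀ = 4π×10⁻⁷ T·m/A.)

For a long straight wire B = μ₀I/(2πd), so I = 2πdB/μ₀.
I = 2π × 0.105 × 1.10×10⁻⁶ / (4π×10⁻⁷) = 0.577 A.

I ≈ 0.577 A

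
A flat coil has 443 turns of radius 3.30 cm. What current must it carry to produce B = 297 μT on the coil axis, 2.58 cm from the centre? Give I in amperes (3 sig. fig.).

I ≈ 0.0720 A

For an N-turn coil, B = Nμ₀IR²/[2(R²+z²)^(3/2)] with R = 0.033 m, z = 0.0258 m, so I = 2B(R²+z²)^(3/2)/(Nμ₀R²) = 2 × 2.97×10⁻⁴ × 7.35×10⁻⁵ / (443 × 4π×10⁻⁷ × 0.001089) = 7.20×10⁻² A.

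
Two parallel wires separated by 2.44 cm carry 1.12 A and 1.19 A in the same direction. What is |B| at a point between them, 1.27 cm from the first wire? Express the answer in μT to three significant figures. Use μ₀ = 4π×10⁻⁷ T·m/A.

B ≈ 2.70 μT

Each long wire gives B = μ₀I/(2πd). Distances are d₁ = 0.0127 m and d₂ = 0.0117 m.
B₁ = 1.76×10⁻⁵ T, B₂ = 2.03×10⁻⁵ T.
Between parallel currents the two contributions point in opposite directions, so they subtract. B = |B₁ − B₂| = |1.76×10⁻⁵ − 2.03×10⁻⁵| = 2.70×10⁻⁶ T.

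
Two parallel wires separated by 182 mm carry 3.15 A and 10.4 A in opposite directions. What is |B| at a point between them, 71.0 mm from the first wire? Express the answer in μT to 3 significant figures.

Each long wire gives B = μ₀I/(2πd). Distances are d₁ = 0.071 m and d₂ = 0.111 m.
B₁ = 8.87×10⁻⁶ T, B₂ = 1.87×10⁻⁵ T.
Between antiparallel currents both contributions point the same way, so they add. B = B₁ + B₂ = 8.87×10⁻⁶ + 1.87×10⁻⁵ = 2.76×10⁻⁵ T.

B ≈ 27.6 μT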